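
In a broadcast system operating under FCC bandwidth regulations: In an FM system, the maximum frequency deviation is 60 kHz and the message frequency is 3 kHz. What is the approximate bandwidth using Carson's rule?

Carson's rule: BW = 2*(delta_f + f_m)
= 2*(60 + 3) kHz = 126 kHz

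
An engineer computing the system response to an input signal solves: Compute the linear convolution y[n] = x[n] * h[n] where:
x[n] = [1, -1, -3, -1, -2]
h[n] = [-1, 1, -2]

y[n] = sum_k x[k]*h[n-k]. Output length = len(x) + len(h) - 1 = 5 + 3 - 1 = 7.
y[0] = 1*-1 = -1
y[1] = -1*-1 + 1*1 = 2
y[2] = -3*-1 + -1*1 + 1*-2 = 0
y[3] = -1*-1 + -3*1 + -1*-2 = 0
y[4] = -2*-1 + -1*1 + -3*-2 = 7
y[5] = -2*1 + -1*-2 = 0
y[6] = -2*-2 = 4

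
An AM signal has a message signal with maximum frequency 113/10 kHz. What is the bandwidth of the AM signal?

In AM (double-sideband), the bandwidth is twice the message frequency.
BW = 2 * f_m = 2 * 113/10 kHz = 113/5 kHz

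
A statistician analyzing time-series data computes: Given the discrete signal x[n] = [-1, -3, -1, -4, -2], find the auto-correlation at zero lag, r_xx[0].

The auto-correlation at zero lag r_xx[0] equals the signal energy.
r_xx[0] = sum of x[n]^2 = (-1)^2 + (-3)^2 + (-1)^2 + (-4)^2 + (-2)^2
= 1 + 9 + 1 + 16 + 4 = 31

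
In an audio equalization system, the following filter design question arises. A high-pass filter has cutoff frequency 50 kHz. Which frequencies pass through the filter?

A high-pass filter passes all frequencies above the cutoff frequency 50 kHz and attenuates lower frequencies.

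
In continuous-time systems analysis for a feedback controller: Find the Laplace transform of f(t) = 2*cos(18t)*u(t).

Standard pair: cos(wt)*u(t) <-> s/(s^2+w^2)
With w = 18: L{2*cos(18t)*u(t)} = 2s/(s^2+324)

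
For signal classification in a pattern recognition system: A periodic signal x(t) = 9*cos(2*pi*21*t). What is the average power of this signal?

Average power of A*cos(wt) is A^2/2.
P = 9^2 / 2 = 81/2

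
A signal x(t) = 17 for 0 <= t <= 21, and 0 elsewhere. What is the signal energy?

Energy = integral of |x(t)|^2 dt over the signal duration
= 17^2 * 21 = 289 * 21 = 6069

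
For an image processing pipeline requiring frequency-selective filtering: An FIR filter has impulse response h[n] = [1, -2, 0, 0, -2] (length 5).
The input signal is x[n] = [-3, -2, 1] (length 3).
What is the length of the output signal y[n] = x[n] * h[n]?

For linear convolution, the output length is:
len(y) = len(x) + len(h) - 1 = 3 + 5 - 1 = 7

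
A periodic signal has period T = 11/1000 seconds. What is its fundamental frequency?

The fundamental frequency is the reciprocal of the period.
f = 1/T = 1/(11/1000) = 1000/11 Hz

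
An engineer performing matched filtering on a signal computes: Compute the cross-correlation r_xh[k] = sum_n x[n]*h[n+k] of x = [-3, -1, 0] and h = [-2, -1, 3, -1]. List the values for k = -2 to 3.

Both sequences indexed from 0 and zero outside their support.
Lags with overlap: k = -2 to 3.
  r_xh[-2] = x[2]*h[0] = 0
  r_xh[-1] = x[1]*h[0] + x[2]*h[1] = 2
  r_xh[0] = x[0]*h[0] + x[1]*h[1] + x[2]*h[2] = 7
  r_xh[1] = x[0]*h[1] + x[1]*h[2] + x[2]*h[3] = 0
  r_xh[2] = x[0]*h[2] + x[1]*h[3] = -8
  r_xh[3] = x[0]*h[3] = 3
r_xh = [0, 2, 7, 0, -8, 3] (for k = -2, ..., 3)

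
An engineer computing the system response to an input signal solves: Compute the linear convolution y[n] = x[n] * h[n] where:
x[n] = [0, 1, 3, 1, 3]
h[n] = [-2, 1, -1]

y[n] = sum_k x[k]*h[n-k]. Output length = len(x) + len(h) - 1 = 5 + 3 - 1 = 7.
y[0] = 0*-2 = 0
y[1] = 1*-2 + 0*1 = -2
y[2] = 3*-2 + 1*1 + 0*-1 = -5
y[3] = 1*-2 + 3*1 + 1*-1 = 0
y[4] = 3*-2 + 1*1 + 3*-1 = -8
y[5] = 3*1 + 1*-1 = 2
y[6] = 3*-1 = -3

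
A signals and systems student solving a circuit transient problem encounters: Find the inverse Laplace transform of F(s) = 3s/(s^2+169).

Standard pair: s/(s^2+w^2) <-> cos(wt)*u(t)
With k=3, w=13: f(t) = 3*cos(13t)*u(t)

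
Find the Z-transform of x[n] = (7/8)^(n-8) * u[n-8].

Time-shifting property: if X(z) = Z{x[n]}, then Z{x[n-d]} = z^(-d) * X(z)
X(z) = z/(z - 7/8) for x[n] = (7/8)^n * u[n]
Z{x[n-8]} = z^(-8) * z/(z - 7/8) = z^(-7)/(z - 7/8)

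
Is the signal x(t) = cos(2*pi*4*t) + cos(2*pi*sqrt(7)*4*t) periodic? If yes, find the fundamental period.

f1 = 4 Hz, f2 = 4*sqrt(7) Hz
Ratio f2/f1 = sqrt(7), which is irrational.
Since the frequency ratio is irrational, no common period exists.
The signal is not periodic.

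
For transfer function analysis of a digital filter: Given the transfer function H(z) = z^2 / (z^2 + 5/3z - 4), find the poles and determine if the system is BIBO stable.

Poles are roots of the denominator: z^2 + 5/3z - 4 = 0.
Quadratic formula: z = [-(5/3) +/- sqrt((5/3)^2 - 4*(-4))] / 2
Discriminant = 25/9 + 16 = 169/9; sqrt = 13/3.
z = (-5/3 +/- 13/3) / 2 => z = 4/3 or z = -3.
|p1| = 3, |p2| = 4/3.
For BIBO stability, all poles must lie inside the unit circle (|p| < 1).
System is UNSTABLE since at least one |p| >= 1.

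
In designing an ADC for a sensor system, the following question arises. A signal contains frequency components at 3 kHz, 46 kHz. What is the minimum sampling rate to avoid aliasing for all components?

The highest frequency component is f_max = 46 kHz.
Nyquist rate = 2 * f_max = 2 * 46 kHz = 92 kHz.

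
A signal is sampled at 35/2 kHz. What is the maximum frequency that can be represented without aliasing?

The maximum frequency that can be represented without aliasing
is the Nyquist frequency: f_max = f_s / 2 = 35/2 kHz / 2 = 35/4 kHz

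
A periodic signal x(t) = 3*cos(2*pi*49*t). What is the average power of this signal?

Average power of A*cos(wt) is A^2/2.
P = 3^2 / 2 = 9/2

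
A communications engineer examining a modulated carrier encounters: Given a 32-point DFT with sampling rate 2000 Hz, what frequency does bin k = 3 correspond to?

The frequency of DFT bin k is: f_k = k * f_s / N
f_3 = 3 * 2000 / 32 = 375/2 Hz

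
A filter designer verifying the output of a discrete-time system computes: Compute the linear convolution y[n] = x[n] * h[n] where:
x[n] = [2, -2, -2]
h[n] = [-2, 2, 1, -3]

y[n] = sum_k x[k]*h[n-k]. Output length = len(x) + len(h) - 1 = 3 + 4 - 1 = 6.
y[0] = 2*-2 = -4
y[1] = -2*-2 + 2*2 = 8
y[2] = -2*-2 + -2*2 + 2*1 = 2
y[3] = -2*2 + -2*1 + 2*-3 = -12
y[4] = -2*1 + -2*-3 = 4
y[5] = -2*-3 = 6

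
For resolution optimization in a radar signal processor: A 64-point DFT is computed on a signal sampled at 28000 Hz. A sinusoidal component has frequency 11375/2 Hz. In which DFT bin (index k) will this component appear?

DFT frequency resolution = f_s/N = 28000/64 = 875/2 Hz
Bin index k = f_signal / resolution = 11375/2 / 875/2 = 13
The signal frequency 11375/2 Hz falls in DFT bin k = 13.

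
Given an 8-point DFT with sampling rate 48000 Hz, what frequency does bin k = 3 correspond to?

The frequency of DFT bin k is: f_k = k * f_s / N
f_3 = 3 * 48000 / 8 = 18000 Hz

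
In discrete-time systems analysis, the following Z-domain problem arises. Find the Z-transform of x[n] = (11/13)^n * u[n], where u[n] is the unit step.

The Z-transform of a^n * u[n] is z/(z-a) for |z| > |a|.
Here a = 11/13, so X(z) = z/(z - (11/13)) = 13z/(13z - 11)
ROC: |z| > 11/13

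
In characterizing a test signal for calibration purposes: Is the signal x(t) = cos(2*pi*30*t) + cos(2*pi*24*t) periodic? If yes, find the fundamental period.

f1 = 30 Hz, f2 = 24 Hz
Period T1 = 1/30, T2 = 1/24
Ratio T1/T2 = 24/30, which is rational.
The signal is periodic with fundamental period T = 1/GCD(30,24) = 1/6 s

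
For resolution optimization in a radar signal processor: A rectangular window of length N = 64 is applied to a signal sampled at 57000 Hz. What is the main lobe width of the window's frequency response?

For a rectangular window of length N,
the main lobe width in frequency is 2*f_s/N.
= 2*57000/64 = 7125/4 Hz
This determines the minimum frequency separation for resolving two sinusoids.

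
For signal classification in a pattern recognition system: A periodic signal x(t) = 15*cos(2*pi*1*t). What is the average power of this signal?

Average power of A*cos(wt) is A^2/2.
P = 15^2 / 2 = 225/2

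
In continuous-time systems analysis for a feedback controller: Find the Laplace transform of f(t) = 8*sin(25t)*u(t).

Standard pair: sin(wt)*u(t) <-> w/(s^2+w^2)
With w = 25: L{8*sin(25t)*u(t)} = 200/(s^2+625)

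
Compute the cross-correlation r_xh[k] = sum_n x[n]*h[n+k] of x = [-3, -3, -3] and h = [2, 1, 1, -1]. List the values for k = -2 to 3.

Both sequences indexed from 0 and zero outside their support.
Lags with overlap: k = -2 to 3.
  r_xh[-2] = x[2]*h[0] = -6
  r_xh[-1] = x[1]*h[0] + x[2]*h[1] = -9
  r_xh[0] = x[0]*h[0] + x[1]*h[1] + x[2]*h[2] = -12
  r_xh[1] = x[0]*h[1] + x[1]*h[2] + x[2]*h[3] = -3
  r_xh[2] = x[0]*h[2] + x[1]*h[3] = 0
  r_xh[3] = x[0]*h[3] = 3
r_xh = [-6, -9, -12, -3, 0, 3] (for k = -2, ..., 3)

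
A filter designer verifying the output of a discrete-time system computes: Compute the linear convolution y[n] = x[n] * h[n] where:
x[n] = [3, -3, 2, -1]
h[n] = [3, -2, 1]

y[n] = sum_k x[k]*h[n-k]. Output length = len(x) + len(h) - 1 = 4 + 3 - 1 = 6.
y[0] = 3*3 = 9
y[1] = -3*3 + 3*-2 = -15
y[2] = 2*3 + -3*-2 + 3*1 = 15
y[3] = -1*3 + 2*-2 + -3*1 = -10
y[4] = -1*-2 + 2*1 = 4
y[5] = -1*1 = -1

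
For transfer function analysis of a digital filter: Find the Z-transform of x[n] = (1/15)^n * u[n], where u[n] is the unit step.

The Z-transform of a^n * u[n] is z/(z-a) for |z| > |a|.
Here a = 1/15, so X(z) = z/(z - (1/15)) = 15z/(15z - 1)
ROC: |z| > 1/15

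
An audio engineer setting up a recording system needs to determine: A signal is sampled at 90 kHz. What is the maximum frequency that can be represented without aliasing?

The maximum frequency that can be represented without aliasing
is the Nyquist frequency: f_max = f_s / 2 = 90 kHz / 2 = 45 kHz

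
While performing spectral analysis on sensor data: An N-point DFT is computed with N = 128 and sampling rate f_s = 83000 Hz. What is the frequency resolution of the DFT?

DFT frequency resolution = f_s / N
= 83000 / 128 = 10375/16 Hz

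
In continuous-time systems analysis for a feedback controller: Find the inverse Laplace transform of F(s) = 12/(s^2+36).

Standard pair: w/(s^2+w^2) <-> sin(wt)*u(t)
Recognize w^2 = 36, so w = 6; numerator 12 = 2*6.
f(t) = 2*sin(6t)*u(t)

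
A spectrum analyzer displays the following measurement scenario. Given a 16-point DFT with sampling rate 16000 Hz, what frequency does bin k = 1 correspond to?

The frequency of DFT bin k is: f_k = k * f_s / N
f_1 = 1 * 16000 / 16 = 1000 Hz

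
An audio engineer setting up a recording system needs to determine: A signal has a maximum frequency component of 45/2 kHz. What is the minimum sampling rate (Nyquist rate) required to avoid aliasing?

By the Nyquist-Shannon sampling theorem,
the minimum sampling rate (Nyquist rate) must be at least 2 * f_max.
Nyquist rate = 2 * 45/2 kHz = 45 kHz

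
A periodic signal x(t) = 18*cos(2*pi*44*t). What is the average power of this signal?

Average power of A*cos(wt) is A^2/2.
P = 18^2 / 2 = 324/2 = 162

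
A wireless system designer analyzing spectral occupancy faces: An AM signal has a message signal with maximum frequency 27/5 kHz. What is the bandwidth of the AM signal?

In AM (double-sideband), the bandwidth is twice the message frequency.
BW = 2 * f_m = 2 * 27/5 kHz = 54/5 kHz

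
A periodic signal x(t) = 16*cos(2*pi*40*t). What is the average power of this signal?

Average power of A*cos(wt) is A^2/2.
P = 16^2 / 2 = 256/2 = 128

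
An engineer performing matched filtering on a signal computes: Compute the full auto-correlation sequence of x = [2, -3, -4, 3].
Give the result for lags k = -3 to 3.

r_xx[k] = sum_m x[m]*x[m+k], indexed from 0, for k = -3 to 3:
  r_xx[-3] = x[3]*x[0] = 6
  r_xx[-2] = x[2]*x[0] + x[3]*x[1] = -17
  r_xx[-1] = x[1]*x[0] + x[2]*x[1] + x[3]*x[2] = -6
  r_xx[0] = x[0]*x[0] + x[1]*x[1] + x[2]*x[2] + x[3]*x[3] = 38
  r_xx[1] = x[0]*x[1] + x[1]*x[2] + x[2]*x[3] = -6
  r_xx[2] = x[0]*x[2] + x[1]*x[3] = -17
  r_xx[3] = x[0]*x[3] = 6
r_xx = [6, -17, -6, 38, -6, -17, 6]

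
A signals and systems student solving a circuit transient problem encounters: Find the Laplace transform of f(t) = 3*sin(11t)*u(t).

Standard pair: sin(wt)*u(t) <-> w/(s^2+w^2)
With w = 11: L{3*sin(11t)*u(t)} = 33/(s^2+121)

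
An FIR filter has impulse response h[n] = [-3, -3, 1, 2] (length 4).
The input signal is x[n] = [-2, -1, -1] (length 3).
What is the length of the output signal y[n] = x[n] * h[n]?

For linear convolution, the output length is:
len(y) = len(x) + len(h) - 1 = 3 + 4 - 1 = 6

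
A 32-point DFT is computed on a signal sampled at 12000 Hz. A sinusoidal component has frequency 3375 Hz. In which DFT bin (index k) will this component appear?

DFT frequency resolution = f_s/N = 12000/32 = 375 Hz
Bin index k = f_signal / resolution = 3375 / 375 = 9
The signal frequency 3375 Hz falls in DFT bin k = 9.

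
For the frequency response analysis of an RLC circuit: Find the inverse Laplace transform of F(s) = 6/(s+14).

Standard pair: k/(s+a) <-> k*e^(-at)*u(t)
With k=6, a=14: f(t) = 6*e^(-14t)*u(t)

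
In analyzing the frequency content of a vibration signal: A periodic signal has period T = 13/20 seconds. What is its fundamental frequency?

The fundamental frequency is the reciprocal of the period.
f = 1/T = 1/(13/20) = 20/13 Hz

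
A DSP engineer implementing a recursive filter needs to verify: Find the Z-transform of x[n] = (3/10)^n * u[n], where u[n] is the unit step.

The Z-transform of a^n * u[n] is z/(z-a) for |z| > |a|.
Here a = 3/10, so X(z) = z/(z - (3/10)) = 10z/(10z - 3)
ROC: |z| > 3/10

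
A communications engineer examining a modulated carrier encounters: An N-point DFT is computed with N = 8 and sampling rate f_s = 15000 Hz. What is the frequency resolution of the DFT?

DFT frequency resolution = f_s / N
= 15000 / 8 = 1875 Hz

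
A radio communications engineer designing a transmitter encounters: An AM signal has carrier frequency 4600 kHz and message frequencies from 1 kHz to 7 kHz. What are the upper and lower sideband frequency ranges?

Upper sideband (USB) = fc + [fm_low, fm_high] = 4600 + [1, 7] = [4601, 4607] kHz
Lower sideband (LSB) = fc - [fm_high, fm_low] = 4600 - [7, 1] = [4593, 4599] kHz
Total occupied spectrum: 4593 kHz to 4607 kHz (plus carrier at 4600 kHz)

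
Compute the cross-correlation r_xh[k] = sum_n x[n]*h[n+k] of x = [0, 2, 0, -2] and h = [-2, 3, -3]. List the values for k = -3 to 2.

Both sequences indexed from 0 and zero outside their support.
Lags with overlap: k = -3 to 2.
  r_xh[-3] = x[3]*h[0] = 4
  r_xh[-2] = x[2]*h[0] + x[3]*h[1] = -6
  r_xh[-1] = x[1]*h[0] + x[2]*h[1] + x[3]*h[2] = 2
  r_xh[0] = x[0]*h[0] + x[1]*h[1] + x[2]*h[2] = 6
  r_xh[1] = x[0]*h[1] + x[1]*h[2] = -6
  r_xh[2] = x[0]*h[2] = 0
r_xh = [4, -6, 2, 6, -6, 0] (for k = -3, ..., 2)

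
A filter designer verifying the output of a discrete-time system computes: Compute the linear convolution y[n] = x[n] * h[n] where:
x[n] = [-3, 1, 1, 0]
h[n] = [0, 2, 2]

y[n] = sum_k x[k]*h[n-k]. Output length = len(x) + len(h) - 1 = 4 + 3 - 1 = 6.
y[0] = -3*0 = 0
y[1] = 1*0 + -3*2 = -6
y[2] = 1*0 + 1*2 + -3*2 = -4
y[3] = 0*0 + 1*2 + 1*2 = 4
y[4] = 0*2 + 1*2 = 2
y[5] = 0*2 = 0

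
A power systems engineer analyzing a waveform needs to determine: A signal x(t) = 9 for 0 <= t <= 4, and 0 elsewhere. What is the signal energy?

Energy = integral of |x(t)|^2 dt over the signal duration
= 9^2 * 4 = 81 * 4 = 324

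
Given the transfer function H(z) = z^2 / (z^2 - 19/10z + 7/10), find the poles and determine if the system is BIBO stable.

Poles are roots of the denominator: z^2 - 19/10z + 7/10 = 0.
Quadratic formula: z = [-(-19/10) +/- sqrt((-19/10)^2 - 4*(7/10))] / 2
Discriminant = 361/100 - 14/5 = 81/100; sqrt = 9/10.
z = (19/10 +/- 9/10) / 2 => z = 7/5 or z = 1/2.
|p1| = 7/5, |p2| = 1/2.
For BIBO stability, all poles must lie inside the unit circle (|p| < 1).
System is UNSTABLE since at least one |p| >= 1.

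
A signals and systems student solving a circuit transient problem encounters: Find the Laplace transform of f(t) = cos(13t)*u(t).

Standard pair: cos(wt)*u(t) <-> s/(s^2+w^2)
With w = 13: L{cos(13t)*u(t)} = s/(s^2+169)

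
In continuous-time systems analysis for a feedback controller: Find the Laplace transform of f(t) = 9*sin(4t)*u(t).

Standard pair: sin(wt)*u(t) <-> w/(s^2+w^2)
With w = 4: L{9*sin(4t)*u(t)} = 36/(s^2+16)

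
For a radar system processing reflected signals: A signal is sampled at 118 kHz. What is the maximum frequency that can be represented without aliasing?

The maximum frequency that can be represented without aliasing
is the Nyquist frequency: f_max = f_s / 2 = 118 kHz / 2 = 59 kHz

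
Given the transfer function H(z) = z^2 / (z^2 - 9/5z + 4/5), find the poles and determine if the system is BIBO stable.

Poles are roots of the denominator: z^2 - 9/5z + 4/5 = 0.
Quadratic formula: z = [-(-9/5) +/- sqrt((-9/5)^2 - 4*(4/5))] / 2
Discriminant = 81/25 - 16/5 = 1/25; sqrt = 1/5.
z = (9/5 +/- 1/5) / 2 => z = 1 or z = 4/5.
|p1| = 1, |p2| = 4/5.
For BIBO stability, all poles must lie inside the unit circle (|p| < 1).
System is UNSTABLE since at least one |p| >= 1.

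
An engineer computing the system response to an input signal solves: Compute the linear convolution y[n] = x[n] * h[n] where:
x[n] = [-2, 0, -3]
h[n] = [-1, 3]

y[n] = sum_k x[k]*h[n-k]. Output length = len(x) + len(h) - 1 = 3 + 2 - 1 = 4.
y[0] = -2*-1 = 2
y[1] = 0*-1 + -2*3 = -6
y[2] = -3*-1 + 0*3 = 3
y[3] = -3*3 = -9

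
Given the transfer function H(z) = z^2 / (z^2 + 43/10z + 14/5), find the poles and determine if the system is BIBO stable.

Poles are roots of the denominator: z^2 + 43/10z + 14/5 = 0.
Quadratic formula: z = [-(43/10) +/- sqrt((43/10)^2 - 4*(14/5))] / 2
Discriminant = 1849/100 - 56/5 = 729/100; sqrt = 27/10.
z = (-43/10 +/- 27/10) / 2 => z = -4/5 or z = -7/2.
|p1| = 7/2, |p2| = 4/5.
For BIBO stability, all poles must lie inside the unit circle (|p| < 1).
System is UNSTABLE since at least one |p| >= 1.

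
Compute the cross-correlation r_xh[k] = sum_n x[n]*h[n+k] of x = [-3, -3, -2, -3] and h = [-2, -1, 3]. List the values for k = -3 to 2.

Both sequences indexed from 0 and zero outside their support.
Lags with overlap: k = -3 to 2.
  r_xh[-3] = x[3]*h[0] = 6
  r_xh[-2] = x[2]*h[0] + x[3]*h[1] = 7
  r_xh[-1] = x[1]*h[0] + x[2]*h[1] + x[3]*h[2] = -1
  r_xh[0] = x[0]*h[0] + x[1]*h[1] + x[2]*h[2] = 3
  r_xh[1] = x[0]*h[1] + x[1]*h[2] = -6
  r_xh[2] = x[0]*h[2] = -9
r_xh = [6, 7, -1, 3, -6, -9] (for k = -3, ..., 2)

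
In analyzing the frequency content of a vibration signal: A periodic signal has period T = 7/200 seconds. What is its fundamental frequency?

The fundamental frequency is the reciprocal of the period.
f = 1/T = 1/(7/200) = 200/7 Hz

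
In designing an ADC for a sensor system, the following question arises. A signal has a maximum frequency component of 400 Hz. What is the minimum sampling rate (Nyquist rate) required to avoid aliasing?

By the Nyquist-Shannon sampling theorem,
the minimum sampling rate (Nyquist rate) must be at least 2 * f_max.
Nyquist rate = 2 * 400 Hz = 800 Hz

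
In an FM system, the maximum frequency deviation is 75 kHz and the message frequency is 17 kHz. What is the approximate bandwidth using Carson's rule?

Carson's rule: BW = 2*(delta_f + f_m)
= 2*(75 + 17) kHz = 184 kHz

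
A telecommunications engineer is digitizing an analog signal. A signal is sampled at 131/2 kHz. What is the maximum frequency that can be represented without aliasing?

The maximum frequency that can be represented without aliasing
is the Nyquist frequency: f_max = f_s / 2 = 131/2 kHz / 2 = 131/4 kHz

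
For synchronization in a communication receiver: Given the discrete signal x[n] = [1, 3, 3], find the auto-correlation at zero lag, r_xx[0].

The auto-correlation at zero lag r_xx[0] equals the signal energy.
r_xx[0] = sum of x[n]^2 = 1^2 + 3^2 + 3^2
= 1 + 9 + 9 = 19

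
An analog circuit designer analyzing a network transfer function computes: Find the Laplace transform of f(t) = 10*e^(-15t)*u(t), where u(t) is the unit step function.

Standard Laplace transform pair:
e^(-at)*u(t) <-> 1/(s+a)
With a = 15: L{10*e^(-15t)*u(t)} = 10/(s+15), ROC: Re(s) > -15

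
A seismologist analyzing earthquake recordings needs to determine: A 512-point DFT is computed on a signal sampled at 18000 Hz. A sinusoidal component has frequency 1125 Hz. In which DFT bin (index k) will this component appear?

DFT frequency resolution = f_s/N = 18000/512 = 1125/32 Hz
Bin index k = f_signal / resolution = 1125 / 1125/32 = 32
The signal frequency 1125 Hz falls in DFT bin k = 32.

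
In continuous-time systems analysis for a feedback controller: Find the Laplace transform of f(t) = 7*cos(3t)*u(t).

Standard pair: cos(wt)*u(t) <-> s/(s^2+w^2)
With w = 3: L{7*cos(3t)*u(t)} = 7s/(s^2+9)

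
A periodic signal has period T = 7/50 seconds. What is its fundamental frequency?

The fundamental frequency is the reciprocal of the period.
f = 1/T = 1/(7/50) = 50/7 Hz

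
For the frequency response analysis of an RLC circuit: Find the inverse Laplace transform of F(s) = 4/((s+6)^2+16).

Standard pair: w/((s+a)^2+w^2) <-> e^(-at)*sin(wt)*u(t)
With a=6, w=4: f(t) = e^(-6t)*sin(4t)*u(t)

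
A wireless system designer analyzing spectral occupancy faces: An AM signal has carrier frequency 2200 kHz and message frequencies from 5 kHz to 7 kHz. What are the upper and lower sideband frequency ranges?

Upper sideband (USB) = fc + [fm_low, fm_high] = 2200 + [5, 7] = [2205, 2207] kHz
Lower sideband (LSB) = fc - [fm_high, fm_low] = 2200 - [7, 5] = [2193, 2195] kHz
Total occupied spectrum: 2193 kHz to 2207 kHz (plus carrier at 2200 kHz)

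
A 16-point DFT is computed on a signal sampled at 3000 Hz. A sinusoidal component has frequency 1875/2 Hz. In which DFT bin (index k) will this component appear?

DFT frequency resolution = f_s/N = 3000/16 = 375/2 Hz
Bin index k = f_signal / resolution = 1875/2 / 375/2 = 5
The signal frequency 1875/2 Hz falls in DFT bin k = 5.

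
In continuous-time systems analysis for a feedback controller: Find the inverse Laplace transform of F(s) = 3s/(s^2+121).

Standard pair: s/(s^2+w^2) <-> cos(wt)*u(t)
With k=3, w=11: f(t) = 3*cos(11t)*u(t)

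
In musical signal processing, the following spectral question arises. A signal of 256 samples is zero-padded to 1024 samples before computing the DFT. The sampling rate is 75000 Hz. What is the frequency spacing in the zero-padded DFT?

Original DFT: N = 256, resolution = f_s/N = 75000/256 = 9375/32 Hz
Zero-padded DFT: N = 1024, resolution = f_s/N = 75000/1024 = 9375/128 Hz
Zero-padding interpolates the spectrum (finer frequency grid)
but does NOT improve the true spectral resolution (ability to resolve close frequencies).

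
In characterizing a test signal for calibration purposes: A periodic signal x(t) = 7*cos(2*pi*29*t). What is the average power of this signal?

Average power of A*cos(wt) is A^2/2.
P = 7^2 / 2 = 49/2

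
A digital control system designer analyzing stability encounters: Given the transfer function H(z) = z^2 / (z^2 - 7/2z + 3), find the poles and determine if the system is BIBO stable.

Poles are roots of the denominator: z^2 - 7/2z + 3 = 0.
Quadratic formula: z = [-(-7/2) +/- sqrt((-7/2)^2 - 4*(3))] / 2
Discriminant = 49/4 - 12 = 1/4; sqrt = 1/2.
z = (7/2 +/- 1/2) / 2 => z = 2 or z = 3/2.
|p1| = 3/2, |p2| = 2.
For BIBO stability, all poles must lie inside the unit circle (|p| < 1).
System is UNSTABLE since at least one |p| >= 1.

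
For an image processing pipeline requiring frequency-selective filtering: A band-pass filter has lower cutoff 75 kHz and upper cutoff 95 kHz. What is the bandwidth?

Bandwidth = f_high - f_low
= 95 kHz - 75 kHz = 20 kHz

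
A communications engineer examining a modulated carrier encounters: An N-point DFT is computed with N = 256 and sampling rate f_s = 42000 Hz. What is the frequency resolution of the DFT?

DFT frequency resolution = f_s / N
= 42000 / 256 = 2625/16 Hz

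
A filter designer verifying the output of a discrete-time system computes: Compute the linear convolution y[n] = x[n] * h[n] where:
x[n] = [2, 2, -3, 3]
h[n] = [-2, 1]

y[n] = sum_k x[k]*h[n-k]. Output length = len(x) + len(h) - 1 = 4 + 2 - 1 = 5.
y[0] = 2*-2 = -4
y[1] = 2*-2 + 2*1 = -2
y[2] = -3*-2 + 2*1 = 8
y[3] = 3*-2 + -3*1 = -9
y[4] = 3*1 = 3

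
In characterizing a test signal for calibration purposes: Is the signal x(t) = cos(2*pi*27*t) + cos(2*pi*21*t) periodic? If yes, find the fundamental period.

f1 = 27 Hz, f2 = 21 Hz
Period T1 = 1/27, T2 = 1/21
Ratio T1/T2 = 21/27, which is rational.
The signal is periodic with fundamental period T = 1/GCD(27,21) = 1/3 s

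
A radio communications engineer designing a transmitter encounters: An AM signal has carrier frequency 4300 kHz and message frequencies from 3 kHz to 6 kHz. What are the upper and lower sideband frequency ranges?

Upper sideband (USB) = fc + [fm_low, fm_high] = 4300 + [3, 6] = [4303, 4306] kHz
Lower sideband (LSB) = fc - [fm_high, fm_low] = 4300 - [6, 3] = [4294, 4297] kHz
Total occupied spectrum: 4294 kHz to 4306 kHz (plus carrier at 4300 kHz)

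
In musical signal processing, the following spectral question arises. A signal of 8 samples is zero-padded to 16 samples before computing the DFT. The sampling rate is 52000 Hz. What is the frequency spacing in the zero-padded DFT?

Original DFT: N = 8, resolution = f_s/N = 52000/8 = 6500 Hz
Zero-padded DFT: N = 16, resolution = f_s/N = 52000/16 = 3250 Hz
Zero-padding interpolates the spectrum (finer frequency grid)
but does NOT improve the true spectral resolution (ability to resolve close frequencies).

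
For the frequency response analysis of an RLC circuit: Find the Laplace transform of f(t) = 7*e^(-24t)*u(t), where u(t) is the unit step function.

Standard Laplace transform pair:
e^(-at)*u(t) <-> 1/(s+a)
With a = 24: L{7*e^(-24t)*u(t)} = 7/(s+24), ROC: Re(s) > -24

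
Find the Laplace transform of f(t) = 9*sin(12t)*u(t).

Standard pair: sin(wt)*u(t) <-> w/(s^2+w^2)
With w = 12: L{9*sin(12t)*u(t)} = 108/(s^2+144)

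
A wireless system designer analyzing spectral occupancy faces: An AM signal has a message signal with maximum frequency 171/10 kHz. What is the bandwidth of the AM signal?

In AM (double-sideband), the bandwidth is twice the message frequency.
BW = 2 * f_m = 2 * 171/10 kHz = 171/5 kHz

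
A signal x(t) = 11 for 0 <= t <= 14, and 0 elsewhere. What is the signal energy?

Energy = integral of |x(t)|^2 dt over the signal duration
= 11^2 * 14 = 121 * 14 = 1694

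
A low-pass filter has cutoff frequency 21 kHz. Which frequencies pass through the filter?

A low-pass filter passes all frequencies below the cutoff frequency 21 kHz and attenuates higher frequencies.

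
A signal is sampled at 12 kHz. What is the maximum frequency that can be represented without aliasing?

The maximum frequency that can be represented without aliasing
is the Nyquist frequency: f_max = f_s / 2 = 12 kHz / 2 = 6 kHz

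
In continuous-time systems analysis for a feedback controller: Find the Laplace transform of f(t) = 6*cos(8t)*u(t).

Standard pair: cos(wt)*u(t) <-> s/(s^2+w^2)
With w = 8: L{6*cos(8t)*u(t)} = 6s/(s^2+64)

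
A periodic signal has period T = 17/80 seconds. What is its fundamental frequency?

The fundamental frequency is the reciprocal of the period.
f = 1/T = 1/(17/80) = 80/17 Hz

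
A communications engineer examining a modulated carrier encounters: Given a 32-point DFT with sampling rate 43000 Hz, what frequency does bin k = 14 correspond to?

The frequency of DFT bin k is: f_k = k * f_s / N
f_14 = 14 * 43000 / 32 = 37625/2 Hz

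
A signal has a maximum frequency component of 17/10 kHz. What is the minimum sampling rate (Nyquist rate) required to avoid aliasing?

By the Nyquist-Shannon sampling theorem,
the minimum sampling rate (Nyquist rate) must be at least 2 * f_max.
Nyquist rate = 2 * 17/10 kHz = 17/5 kHz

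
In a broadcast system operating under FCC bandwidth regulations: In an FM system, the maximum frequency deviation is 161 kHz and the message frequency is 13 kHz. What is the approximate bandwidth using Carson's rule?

Carson's rule: BW = 2*(delta_f + f_m)
= 2*(161 + 13) kHz = 348 kHz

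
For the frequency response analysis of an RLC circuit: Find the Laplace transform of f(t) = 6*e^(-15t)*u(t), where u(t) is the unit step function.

Standard Laplace transform pair:
e^(-at)*u(t) <-> 1/(s+a)
With a = 15: L{6*e^(-15t)*u(t)} = 6/(s+15), ROC: Re(s) > -15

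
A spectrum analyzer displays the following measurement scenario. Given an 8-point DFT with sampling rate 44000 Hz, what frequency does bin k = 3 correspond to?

The frequency of DFT bin k is: f_k = k * f_s / N
f_3 = 3 * 44000 / 8 = 16500 Hz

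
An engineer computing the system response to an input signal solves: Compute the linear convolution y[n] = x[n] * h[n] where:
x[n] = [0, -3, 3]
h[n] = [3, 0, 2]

y[n] = sum_k x[k]*h[n-k]. Output length = len(x) + len(h) - 1 = 3 + 3 - 1 = 5.
y[0] = 0*3 = 0
y[1] = -3*3 + 0*0 = -9
y[2] = 3*3 + -3*0 + 0*2 = 9
y[3] = 3*0 + -3*2 = -6
y[4] = 3*2 = 6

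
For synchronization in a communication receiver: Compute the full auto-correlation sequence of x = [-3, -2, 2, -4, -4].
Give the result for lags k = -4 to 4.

r_xx[k] = sum_m x[m]*x[m+k], indexed from 0, for k = -4 to 4:
  r_xx[-4] = x[4]*x[0] = 12
  r_xx[-3] = x[3]*x[0] + x[4]*x[1] = 20
  r_xx[-2] = x[2]*x[0] + x[3]*x[1] + x[4]*x[2] = -6
  r_xx[-1] = x[1]*x[0] + x[2]*x[1] + x[3]*x[2] + x[4]*x[3] = 10
  r_xx[0] = x[0]*x[0] + x[1]*x[1] + x[2]*x[2] + x[3]*x[3] + x[4]*x[4] = 49
  r_xx[1] = x[0]*x[1] + x[1]*x[2] + x[2]*x[3] + x[3]*x[4] = 10
  r_xx[2] = x[0]*x[2] + x[1]*x[3] + x[2]*x[4] = -6
  r_xx[3] = x[0]*x[3] + x[1]*x[4] = 20
  r_xx[4] = x[0]*x[4] = 12
r_xx = [12, 20, -6, 10, 49, 10, -6, 20, 12]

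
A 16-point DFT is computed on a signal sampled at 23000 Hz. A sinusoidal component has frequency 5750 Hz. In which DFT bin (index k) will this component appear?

DFT frequency resolution = f_s/N = 23000/16 = 2875/2 Hz
Bin index k = f_signal / resolution = 5750 / 2875/2 = 4
The signal frequency 5750 Hz falls in DFT bin k = 4.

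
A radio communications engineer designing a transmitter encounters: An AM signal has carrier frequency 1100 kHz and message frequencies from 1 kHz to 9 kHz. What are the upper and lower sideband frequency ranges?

Upper sideband (USB) = fc + [fm_low, fm_high] = 1100 + [1, 9] = [1101, 1109] kHz
Lower sideband (LSB) = fc - [fm_high, fm_low] = 1100 - [9, 1] = [1091, 1099] kHz
Total occupied spectrum: 1091 kHz to 1109 kHz (plus carrier at 1100 kHz)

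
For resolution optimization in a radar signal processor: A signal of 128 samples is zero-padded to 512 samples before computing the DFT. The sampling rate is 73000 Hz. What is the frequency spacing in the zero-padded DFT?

Original DFT: N = 128, resolution = f_s/N = 73000/128 = 9125/16 Hz
Zero-padded DFT: N = 512, resolution = f_s/N = 73000/512 = 9125/64 Hz
Zero-padding interpolates the spectrum (finer frequency grid)
but does NOT improve the true spectral resolution (ability to resolve close frequencies).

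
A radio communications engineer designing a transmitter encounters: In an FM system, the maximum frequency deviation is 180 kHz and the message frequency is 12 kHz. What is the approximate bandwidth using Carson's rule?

Carson's rule: BW = 2*(delta_f + f_m)
= 2*(180 + 12) kHz = 384 kHz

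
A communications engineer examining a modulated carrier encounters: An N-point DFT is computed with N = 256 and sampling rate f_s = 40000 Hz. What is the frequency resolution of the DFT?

DFT frequency resolution = f_s / N
= 40000 / 256 = 625/4 Hz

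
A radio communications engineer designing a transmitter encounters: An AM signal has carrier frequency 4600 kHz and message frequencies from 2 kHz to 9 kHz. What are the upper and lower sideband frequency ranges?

Upper sideband (USB) = fc + [fm_low, fm_high] = 4600 + [2, 9] = [4602, 4609] kHz
Lower sideband (LSB) = fc - [fm_high, fm_low] = 4600 - [9, 2] = [4591, 4598] kHz
Total occupied spectrum: 4591 kHz to 4609 kHz (plus carrier at 4600 kHz)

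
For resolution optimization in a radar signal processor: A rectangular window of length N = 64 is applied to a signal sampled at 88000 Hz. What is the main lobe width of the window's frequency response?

For a rectangular window of length N,
the main lobe width in frequency is 2*f_s/N.
= 2*88000/64 = 2750 Hz
This determines the minimum frequency separation for resolving two sinusoids.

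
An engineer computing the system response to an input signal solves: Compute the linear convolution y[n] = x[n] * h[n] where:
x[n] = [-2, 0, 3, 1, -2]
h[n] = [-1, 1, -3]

y[n] = sum_k x[k]*h[n-k]. Output length = len(x) + len(h) - 1 = 5 + 3 - 1 = 7.
y[0] = -2*-1 = 2
y[1] = 0*-1 + -2*1 = -2
y[2] = 3*-1 + 0*1 + -2*-3 = 3
y[3] = 1*-1 + 3*1 + 0*-3 = 2
y[4] = -2*-1 + 1*1 + 3*-3 = -6
y[5] = -2*1 + 1*-3 = -5
y[6] = -2*-3 = 6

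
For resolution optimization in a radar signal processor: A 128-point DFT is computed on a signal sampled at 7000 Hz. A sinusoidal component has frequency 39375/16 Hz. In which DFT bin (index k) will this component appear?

DFT frequency resolution = f_s/N = 7000/128 = 875/16 Hz
Bin index k = f_signal / resolution = 39375/16 / 875/16 = 45
The signal frequency 39375/16 Hz falls in DFT bin k = 45.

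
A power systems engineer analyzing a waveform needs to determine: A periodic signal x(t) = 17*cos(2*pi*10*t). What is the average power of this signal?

Average power of A*cos(wt) is A^2/2.
P = 17^2 / 2 = 289/2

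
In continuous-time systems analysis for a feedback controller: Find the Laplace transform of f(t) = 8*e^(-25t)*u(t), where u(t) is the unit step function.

Standard Laplace transform pair:
e^(-at)*u(t) <-> 1/(s+a)
With a = 25: L{8*e^(-25t)*u(t)} = 8/(s+25), ROC: Re(s) > -25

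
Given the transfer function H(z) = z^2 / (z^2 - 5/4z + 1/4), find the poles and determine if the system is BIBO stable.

Poles are roots of the denominator: z^2 - 5/4z + 1/4 = 0.
Quadratic formula: z = [-(-5/4) +/- sqrt((-5/4)^2 - 4*(1/4))] / 2
Discriminant = 25/16 - 1 = 9/16; sqrt = 3/4.
z = (5/4 +/- 3/4) / 2 => z = 1 or z = 1/4.
|p1| = 1, |p2| = 1/4.
For BIBO stability, all poles must lie inside the unit circle (|p| < 1).
System is UNSTABLE since at least one |p| >= 1.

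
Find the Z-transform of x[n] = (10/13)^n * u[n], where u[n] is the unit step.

The Z-transform of a^n * u[n] is z/(z-a) for |z| > |a|.
Here a = 10/13, so X(z) = z/(z - (10/13)) = 13z/(13z - 10)
ROC: |z| > 10/13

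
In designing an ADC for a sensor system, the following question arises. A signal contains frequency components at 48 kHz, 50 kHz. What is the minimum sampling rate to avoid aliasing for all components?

The highest frequency component is f_max = 50 kHz.
Nyquist rate = 2 * f_max = 2 * 50 kHz = 100 kHz.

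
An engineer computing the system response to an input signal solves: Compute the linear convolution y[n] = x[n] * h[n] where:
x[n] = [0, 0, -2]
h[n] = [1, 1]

y[n] = sum_k x[k]*h[n-k]. Output length = len(x) + len(h) - 1 = 3 + 2 - 1 = 4.
y[0] = 0*1 = 0
y[1] = 0*1 + 0*1 = 0
y[2] = -2*1 + 0*1 = -2
y[3] = -2*1 = -2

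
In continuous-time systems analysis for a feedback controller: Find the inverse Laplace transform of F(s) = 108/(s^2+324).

Standard pair: w/(s^2+w^2) <-> sin(wt)*u(t)
Recognize w^2 = 324, so w = 18; numerator 108 = 6*18.
f(t) = 6*sin(18t)*u(t)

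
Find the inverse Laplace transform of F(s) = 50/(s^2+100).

Standard pair: w/(s^2+w^2) <-> sin(wt)*u(t)
Recognize w^2 = 100, so w = 10; numerator 50 = 5*10.
f(t) = 5*sin(10t)*u(t)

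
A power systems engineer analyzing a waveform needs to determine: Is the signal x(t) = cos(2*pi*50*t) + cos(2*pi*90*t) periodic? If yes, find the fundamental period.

f1 = 50 Hz, f2 = 90 Hz
Period T1 = 1/50, T2 = 1/90
Ratio T1/T2 = 90/50, which is rational.
The signal is periodic with fundamental period T = 1/GCD(50,90) = 1/10 s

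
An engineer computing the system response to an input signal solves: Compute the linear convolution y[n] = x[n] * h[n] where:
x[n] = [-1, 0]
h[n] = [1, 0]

y[n] = sum_k x[k]*h[n-k]. Output length = len(x) + len(h) - 1 = 2 + 2 - 1 = 3.
y[0] = -1*1 = -1
y[1] = 0*1 + -1*0 = 0
y[2] = 0*0 = 0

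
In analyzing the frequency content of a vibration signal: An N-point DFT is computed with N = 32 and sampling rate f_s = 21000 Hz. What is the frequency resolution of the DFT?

DFT frequency resolution = f_s / N
= 21000 / 32 = 2625/4 Hz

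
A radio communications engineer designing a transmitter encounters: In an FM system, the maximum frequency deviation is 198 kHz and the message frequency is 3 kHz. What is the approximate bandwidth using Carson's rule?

Carson's rule: BW = 2*(delta_f + f_m)
= 2*(198 + 3) kHz = 402 kHz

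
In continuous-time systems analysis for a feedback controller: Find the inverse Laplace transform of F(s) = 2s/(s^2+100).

Standard pair: s/(s^2+w^2) <-> cos(wt)*u(t)
With k=2, w=10: f(t) = 2*cos(10t)*u(t)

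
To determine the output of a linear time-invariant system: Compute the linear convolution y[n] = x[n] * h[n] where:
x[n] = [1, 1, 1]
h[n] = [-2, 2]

y[n] = sum_k x[k]*h[n-k]. Output length = len(x) + len(h) - 1 = 3 + 2 - 1 = 4.
y[0] = 1*-2 = -2
y[1] = 1*-2 + 1*2 = 0
y[2] = 1*-2 + 1*2 = 0
y[3] = 1*2 = 2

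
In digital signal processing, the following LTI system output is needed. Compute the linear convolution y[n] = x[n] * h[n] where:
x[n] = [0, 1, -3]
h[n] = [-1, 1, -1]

y[n] = sum_k x[k]*h[n-k]. Output length = len(x) + len(h) - 1 = 3 + 3 - 1 = 5.
y[0] = 0*-1 = 0
y[1] = 1*-1 + 0*1 = -1
y[2] = -3*-1 + 1*1 + 0*-1 = 4
y[3] = -3*1 + 1*-1 = -4
y[4] = -3*-1 = 3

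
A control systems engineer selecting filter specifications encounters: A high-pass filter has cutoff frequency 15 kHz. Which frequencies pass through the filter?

A high-pass filter passes all frequencies above the cutoff frequency 15 kHz and attenuates lower frequencies.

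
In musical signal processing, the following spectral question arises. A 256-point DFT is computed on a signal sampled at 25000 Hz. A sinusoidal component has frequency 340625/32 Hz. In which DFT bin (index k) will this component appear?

DFT frequency resolution = f_s/N = 25000/256 = 3125/32 Hz
Bin index k = f_signal / resolution = 340625/32 / 3125/32 = 109
The signal frequency 340625/32 Hz falls in DFT bin k = 109.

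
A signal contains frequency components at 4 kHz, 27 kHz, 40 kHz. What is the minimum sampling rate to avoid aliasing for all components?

The highest frequency component is f_max = 40 kHz.
Nyquist rate = 2 * f_max = 2 * 40 kHz = 80 kHz.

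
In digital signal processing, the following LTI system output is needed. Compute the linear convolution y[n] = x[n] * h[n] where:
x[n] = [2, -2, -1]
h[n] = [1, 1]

y[n] = sum_k x[k]*h[n-k]. Output length = len(x) + len(h) - 1 = 3 + 2 - 1 = 4.
y[0] = 2*1 = 2
y[1] = -2*1 + 2*1 = 0
y[2] = -1*1 + -2*1 = -3
y[3] = -1*1 = -1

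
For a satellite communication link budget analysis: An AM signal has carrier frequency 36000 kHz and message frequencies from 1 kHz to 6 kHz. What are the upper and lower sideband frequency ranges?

Upper sideband (USB) = fc + [fm_low, fm_high] = 36000 + [1, 6] = [36001, 36006] kHz
Lower sideband (LSB) = fc - [fm_high, fm_low] = 36000 - [6, 1] = [35994, 35999] kHz
Total occupied spectrum: 35994 kHz to 36006 kHz (plus carrier at 36000 kHz)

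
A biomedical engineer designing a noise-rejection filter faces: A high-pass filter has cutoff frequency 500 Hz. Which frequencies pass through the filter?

A high-pass filter passes all frequencies above the cutoff frequency 500 Hz and attenuates lower frequencies.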